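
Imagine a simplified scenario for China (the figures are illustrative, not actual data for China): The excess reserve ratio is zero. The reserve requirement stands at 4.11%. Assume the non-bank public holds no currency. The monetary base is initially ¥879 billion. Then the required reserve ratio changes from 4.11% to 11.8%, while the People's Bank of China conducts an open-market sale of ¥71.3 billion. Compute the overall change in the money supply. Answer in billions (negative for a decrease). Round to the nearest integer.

Before: m₁ = 1 / (0.0411) ≈ 24.3309, MB₁ = 879, so M₁ = 24.3309 × 879 = 21386.8611 billion.
After: m₂ = 1 / (0.118) ≈ 8.4746, MB₂ = 879 − 71.3 = 807.7, so M₂ = 8.4746 × 807.7 ≈ 6844.9344 billion.
ΔM = M₂ − M₁ = 6844.9344 − 21386.8611 = -14541.9267 billion.

-14542 billion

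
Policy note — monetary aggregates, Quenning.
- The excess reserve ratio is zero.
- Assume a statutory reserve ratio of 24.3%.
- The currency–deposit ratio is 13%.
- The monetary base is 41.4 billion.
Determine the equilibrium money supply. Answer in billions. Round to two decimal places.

The money multiplier is m = (1 + c) / (rr + c) = (1 + 0.13) / (0.243 + 0.13) ≈ 3.02949.
So M = m × MB = 3.02949 × 41.4 ≈ 125.4209 billion.

125.42 billion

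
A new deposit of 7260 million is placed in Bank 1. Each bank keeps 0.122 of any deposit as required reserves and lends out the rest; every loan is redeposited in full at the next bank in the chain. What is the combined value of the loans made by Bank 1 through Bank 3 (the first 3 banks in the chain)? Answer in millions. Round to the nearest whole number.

Bank i lends (1 − rr)^i of the original deposit: Bank 1 lends 7260·0.8780 = 6374.2800, Bank 2 lends 7260·0.8780² ≈ 5596.6178, and so on.
Summing a geometric series: total = 7260·[0.8780·(1 − 0.8780^3) / (1 − 0.8780)] ≈ 16884.7283 million.

16885 million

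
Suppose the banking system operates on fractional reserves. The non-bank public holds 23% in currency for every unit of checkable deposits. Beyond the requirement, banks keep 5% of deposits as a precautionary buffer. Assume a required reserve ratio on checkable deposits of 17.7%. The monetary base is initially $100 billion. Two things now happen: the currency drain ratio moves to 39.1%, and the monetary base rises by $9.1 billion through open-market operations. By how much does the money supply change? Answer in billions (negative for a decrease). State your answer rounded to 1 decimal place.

-23.6 billion

Before: m₁ = (1 + 0.23) / (0.177 + 0.05 + 0.23) ≈ 2.69147, MB₁ = 100, so M₁ = 2.69147 × 100 = 269.147 billion.
After: m₂ = (1 + 0.391) / (0.177 + 0.05 + 0.391) ≈ 2.25081, MB₂ = 100 + 9.1 = 109.1, so M₂ = 2.25081 × 109.1 ≈ 245.5634 billion.
ΔM = M₂ − M₁ = 245.5634 − 269.147 = -23.5836 billion.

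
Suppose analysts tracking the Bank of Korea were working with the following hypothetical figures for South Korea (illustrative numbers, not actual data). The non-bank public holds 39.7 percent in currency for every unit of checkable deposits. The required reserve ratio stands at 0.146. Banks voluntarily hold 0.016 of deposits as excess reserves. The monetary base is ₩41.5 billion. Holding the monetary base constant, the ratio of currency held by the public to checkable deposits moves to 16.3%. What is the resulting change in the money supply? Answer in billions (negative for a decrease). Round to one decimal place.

₩44.8 billion

Initially m₁ = (1 + 0.397) / (0.146 + 0.016 + 0.397) ≈ 2.4991, so M₁ = 2.4991 × 41.5 ≈ 103.7126 billion.
After the change m₂ = (1 + 0.163) / (0.146 + 0.016 + 0.163) ≈ 3.5785, so M₂ = 3.5785 × 41.5 ≈ 148.5077 billion.
ΔM = M₂ − M₁ = 148.5077 − 103.7126 = 44.7951 billion.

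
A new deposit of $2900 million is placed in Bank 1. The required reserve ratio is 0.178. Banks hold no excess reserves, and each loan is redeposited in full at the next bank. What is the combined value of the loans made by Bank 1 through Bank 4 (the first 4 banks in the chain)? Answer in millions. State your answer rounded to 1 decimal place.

$7278.0 million

Bank i lends (1 − rr)^i of the original deposit: Bank 1 lends 2900·0.8220 = 2383.8000, Bank 2 lends 2900·0.8220² = 1959.4836, and so on.
Summing a geometric series: total = 2900·[0.8220·(1 − 0.8220^4) / (1 − 0.8220)] ≈ 7277.9708 million.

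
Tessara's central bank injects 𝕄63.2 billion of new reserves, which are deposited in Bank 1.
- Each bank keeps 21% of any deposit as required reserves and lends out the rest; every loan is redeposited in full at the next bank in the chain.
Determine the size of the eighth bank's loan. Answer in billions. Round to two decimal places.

Each bank lends a fraction (1 − rr) = 0.7900 of the deposit it receives, so Bank 8 receives 63.2·0.7900^7 and lends 63.2·0.7900^8 ≈ 9.5881 billion.

𝕄9.59 billion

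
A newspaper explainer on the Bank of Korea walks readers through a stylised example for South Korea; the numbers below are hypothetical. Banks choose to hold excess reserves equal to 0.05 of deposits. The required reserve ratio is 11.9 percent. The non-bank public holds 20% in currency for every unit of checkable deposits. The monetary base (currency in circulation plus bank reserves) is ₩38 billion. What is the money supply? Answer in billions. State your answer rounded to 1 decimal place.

The money multiplier is m = (1 + c) / (rr + e + c) = (1 + 0.2) / (0.119 + 0.05 + 0.2) ≈ 3.2520.
So M = m × MB = 3.2520 × 38 = 123.576 billion.

₩123.6 billion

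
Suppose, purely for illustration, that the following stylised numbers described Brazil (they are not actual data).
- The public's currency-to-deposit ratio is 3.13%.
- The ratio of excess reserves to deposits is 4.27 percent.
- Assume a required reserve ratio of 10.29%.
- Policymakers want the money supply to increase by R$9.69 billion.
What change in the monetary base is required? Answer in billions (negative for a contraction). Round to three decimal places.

The money multiplier is m = (1 + c) / (rr + e + c) = (1 + 0.0313) / (0.1029 + 0.0427 + 0.0313) ≈ 5.82985.
ΔMB = ΔM / m = (+9.69) / 5.82985 ≈ 1.6621 billion.

R$1.662 billion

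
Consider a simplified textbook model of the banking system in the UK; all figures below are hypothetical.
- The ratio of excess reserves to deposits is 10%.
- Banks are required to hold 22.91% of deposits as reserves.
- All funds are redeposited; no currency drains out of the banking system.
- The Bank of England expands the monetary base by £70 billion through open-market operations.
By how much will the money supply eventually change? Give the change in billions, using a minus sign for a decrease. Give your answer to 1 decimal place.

The money multiplier is m = 1 / (rr + e) = 1 / (0.2291 + 0.1) ≈ 3.0386.
The purchase adds 70 billion of base, so ΔM = m × ΔMB = 3.0386 × (+70) = 212.702 billion.

£212.7 billion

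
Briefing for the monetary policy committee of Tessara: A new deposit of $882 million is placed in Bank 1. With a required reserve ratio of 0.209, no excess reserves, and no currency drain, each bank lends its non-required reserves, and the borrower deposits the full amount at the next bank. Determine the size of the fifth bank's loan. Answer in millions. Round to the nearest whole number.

Each bank lends a fraction (1 − rr) = 0.7910 of the deposit it receives, so Bank 5 receives 882·0.7910^4 and lends 882·0.7910^5 ≈ 273.1184 million.

$273 million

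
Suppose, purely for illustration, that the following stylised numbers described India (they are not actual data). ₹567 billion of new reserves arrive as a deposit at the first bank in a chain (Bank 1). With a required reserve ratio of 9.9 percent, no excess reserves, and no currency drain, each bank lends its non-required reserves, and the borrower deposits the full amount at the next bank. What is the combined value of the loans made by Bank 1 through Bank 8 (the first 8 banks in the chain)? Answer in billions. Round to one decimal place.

₹2919.1 billion

Bank i lends (1 − rr)^i of the original deposit: Bank 1 lends 567·0.9010 = 510.8670, Bank 2 lends 567·0.9010² ≈ 460.2912, and so on.
Summing a geometric series: total = 567·[0.9010·(1 − 0.9010^8) / (1 − 0.9010)] ≈ 2919.1224 billion.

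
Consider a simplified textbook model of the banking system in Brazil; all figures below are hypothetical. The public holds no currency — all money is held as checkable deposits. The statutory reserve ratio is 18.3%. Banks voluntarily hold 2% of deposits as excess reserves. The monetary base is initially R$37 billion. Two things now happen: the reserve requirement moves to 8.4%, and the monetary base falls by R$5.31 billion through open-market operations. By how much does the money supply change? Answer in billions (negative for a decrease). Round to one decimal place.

R$122.4 billion

Before: m₁ = 1 / (0.183 + 0.02) ≈ 4.9261, MB₁ = 37, so M₁ = 4.9261 × 37 = 182.2657 billion.
After: m₂ = 1 / (0.084 + 0.02) ≈ 9.6154, MB₂ = 37 − 5.31 = 31.69, so M₂ = 9.6154 × 31.69 ≈ 304.712 billion.
ΔM = M₂ − M₁ = 304.712 − 182.2657 = 122.4463 billion.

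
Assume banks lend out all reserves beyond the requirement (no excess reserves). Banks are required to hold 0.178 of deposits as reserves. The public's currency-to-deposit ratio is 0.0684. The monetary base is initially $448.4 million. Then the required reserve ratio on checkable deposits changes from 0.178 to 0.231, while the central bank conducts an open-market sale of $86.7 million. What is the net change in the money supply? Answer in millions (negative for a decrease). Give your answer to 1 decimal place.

-653.6 million

Before: m₁ = (1 + 0.0684) / (0.178 + 0.0684) ≈ 4.33604, MB₁ = 448.4, so M₁ = 4.33604 × 448.4 ≈ 1944.2803 million.
After: m₂ = (1 + 0.0684) / (0.231 + 0.0684) ≈ 3.56847, MB₂ = 448.4 − 86.7 = 361.7, so M₂ = 3.56847 × 361.7 ≈ 1290.7156 million.
ΔM = M₂ − M₁ = 1290.7156 − 1944.2803 = -653.5647 million.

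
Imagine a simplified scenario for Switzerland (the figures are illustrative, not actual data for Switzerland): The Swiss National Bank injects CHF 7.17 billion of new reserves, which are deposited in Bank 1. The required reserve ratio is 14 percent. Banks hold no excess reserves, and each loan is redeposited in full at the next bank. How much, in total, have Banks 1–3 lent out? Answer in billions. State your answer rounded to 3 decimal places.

CHF 16.030 billion

Bank i lends (1 − rr)^i of the original deposit: Bank 1 lends 7.17·0.8600 = 6.1662, Bank 2 lends 7.17·0.8600² ≈ 5.3029, and so on.
Summing a geometric series: total = 7.17·[0.8600·(1 − 0.8600^3) / (1 − 0.8600)] ≈ 16.0297 billion.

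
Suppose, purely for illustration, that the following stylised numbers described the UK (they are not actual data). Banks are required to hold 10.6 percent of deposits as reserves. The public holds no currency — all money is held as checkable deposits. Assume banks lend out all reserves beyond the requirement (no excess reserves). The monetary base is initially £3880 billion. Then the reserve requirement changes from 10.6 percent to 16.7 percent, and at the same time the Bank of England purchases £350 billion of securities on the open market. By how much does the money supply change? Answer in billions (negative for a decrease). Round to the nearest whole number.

Before: m₁ = 1 / (0.106) ≈ 9.43396, MB₁ = 3880, so M₁ = 9.43396 × 3880 = 36603.7648 billion.
After: m₂ = 1 / (0.167) ≈ 5.98802, MB₂ = 3880 + 350 = 4230, so M₂ = 5.98802 × 4230 = 25329.3246 billion.
ΔM = M₂ − M₁ = 25329.3246 − 36603.7648 = -11274.4402 billion.

-11274 billion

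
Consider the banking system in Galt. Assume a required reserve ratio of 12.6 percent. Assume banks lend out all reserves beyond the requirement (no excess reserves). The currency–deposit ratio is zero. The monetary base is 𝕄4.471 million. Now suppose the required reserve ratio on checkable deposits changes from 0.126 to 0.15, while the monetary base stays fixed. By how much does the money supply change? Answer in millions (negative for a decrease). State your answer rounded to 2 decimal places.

Initially m₁ = 1 / (0.126) ≈ 7.9365, so M₁ = 7.9365 × 4.471 ≈ 35.4841 million.
After the change m₂ = 1 / (0.15) ≈ 6.6667, so M₂ = 6.6667 × 4.471 ≈ 29.8068 million.
ΔM = M₂ − M₁ = 29.8068 − 35.4841 = -5.6773 million.

-5.68 million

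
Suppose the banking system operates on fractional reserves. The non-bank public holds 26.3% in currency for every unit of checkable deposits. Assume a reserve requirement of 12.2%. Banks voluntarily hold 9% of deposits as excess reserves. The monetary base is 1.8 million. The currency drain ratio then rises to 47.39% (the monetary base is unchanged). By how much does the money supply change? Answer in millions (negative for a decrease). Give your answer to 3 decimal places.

-0.918 million

Initially m₁ = (1 + 0.263) / (0.122 + 0.09 + 0.263) ≈ 2.65895, so M₁ = 2.65895 × 1.8 ≈ 4.7861 million.
After the change m₂ = (1 + 0.4739) / (0.122 + 0.09 + 0.4739) ≈ 2.14886, so M₂ = 2.14886 × 1.8 ≈ 3.8679 million.
ΔM = M₂ − M₁ = 3.8679 − 4.7861 = -0.9182 million.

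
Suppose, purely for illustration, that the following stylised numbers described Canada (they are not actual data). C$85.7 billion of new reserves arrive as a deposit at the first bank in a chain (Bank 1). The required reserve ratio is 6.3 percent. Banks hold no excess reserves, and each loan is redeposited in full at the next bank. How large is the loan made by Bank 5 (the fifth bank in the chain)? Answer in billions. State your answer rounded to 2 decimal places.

Each bank lends a fraction (1 − rr) = 0.9370 of the deposit it receives, so Bank 5 receives 85.7·0.9370^4 and lends 85.7·0.9370^5 ≈ 61.8983 billion.

C$61.90 billion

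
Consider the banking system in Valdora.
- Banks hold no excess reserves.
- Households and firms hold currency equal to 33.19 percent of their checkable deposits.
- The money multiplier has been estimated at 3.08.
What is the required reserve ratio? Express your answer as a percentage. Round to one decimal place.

Using m = 3.08. Since m = (1 + c)/(c + rr + e), the denominator satisfies c + rr + e = (1 + c)/m = (1 + 0.3319) / 3.08 ≈ 0.432435.
With c = 0.3319 and e = 0, the required reserve ratio is 0.432435 − 0.3319 − 0 = 0.100535.

10.1%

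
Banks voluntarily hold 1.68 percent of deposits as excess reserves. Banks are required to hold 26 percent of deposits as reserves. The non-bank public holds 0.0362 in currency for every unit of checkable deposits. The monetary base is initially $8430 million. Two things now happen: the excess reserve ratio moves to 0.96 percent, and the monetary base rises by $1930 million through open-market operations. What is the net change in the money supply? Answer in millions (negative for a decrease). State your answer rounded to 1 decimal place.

Before: m₁ = (1 + 0.0362) / (0.26 + 0.0168 + 0.0362) ≈ 3.3105431, MB₁ = 8430, so M₁ = 3.3105431 × 8430 ≈ 27907.8783 million.
After: m₂ = (1 + 0.0362) / (0.26 + 0.0096 + 0.0362) ≈ 3.3884892, MB₂ = 8430 + 1930 = 10360, so M₂ = 3.3884892 × 10360 ≈ 35104.7481 million.
ΔM = M₂ − M₁ = 35104.7481 − 27907.8783 = 7196.8698 million.

$7196.9 million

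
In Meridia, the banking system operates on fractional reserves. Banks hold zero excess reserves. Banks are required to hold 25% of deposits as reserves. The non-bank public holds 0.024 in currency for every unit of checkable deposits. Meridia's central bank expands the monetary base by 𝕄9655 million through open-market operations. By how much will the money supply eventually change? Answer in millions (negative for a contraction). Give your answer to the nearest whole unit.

𝕄36083 million

The money multiplier is m = (1 + c) / (rr + c) = (1 + 0.024) / (0.25 + 0.024) ≈ 3.73723.
The purchase adds 9655 million of base, so ΔM = m × ΔMB = 3.73723 × (+9655) ≈ 36082.9556 million.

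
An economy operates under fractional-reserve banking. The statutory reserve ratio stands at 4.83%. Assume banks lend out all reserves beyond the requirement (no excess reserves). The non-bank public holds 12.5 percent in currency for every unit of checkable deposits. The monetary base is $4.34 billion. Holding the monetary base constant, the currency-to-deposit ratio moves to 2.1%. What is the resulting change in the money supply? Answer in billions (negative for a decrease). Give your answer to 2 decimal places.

$35.77 billion

Initially m₁ = (1 + 0.125) / (0.0483 + 0.125) ≈ 6.4916, so M₁ = 6.4916 × 4.34 ≈ 28.1735 billion.
After the change m₂ = (1 + 0.021) / (0.0483 + 0.021) ≈ 14.7330, so M₂ = 14.7330 × 4.34 ≈ 63.9412 billion.
ΔM = M₂ − M₁ = 63.9412 − 28.1735 = 35.7677 billion.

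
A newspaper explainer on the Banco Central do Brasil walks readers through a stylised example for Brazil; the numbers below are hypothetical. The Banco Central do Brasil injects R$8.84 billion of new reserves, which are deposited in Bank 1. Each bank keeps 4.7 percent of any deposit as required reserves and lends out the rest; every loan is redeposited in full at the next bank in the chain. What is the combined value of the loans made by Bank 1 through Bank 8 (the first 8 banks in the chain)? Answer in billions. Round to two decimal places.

R$57.29 billion

Bank i lends (1 − rr)^i of the original deposit: Bank 1 lends 8.84·0.9530 ≈ 8.4245, Bank 2 lends 8.84·0.9530² ≈ 8.0286, and so on.
Summing a geometric series: total = 8.84·[0.9530·(1 − 0.9530^8) / (1 − 0.9530)] ≈ 57.2927 billion.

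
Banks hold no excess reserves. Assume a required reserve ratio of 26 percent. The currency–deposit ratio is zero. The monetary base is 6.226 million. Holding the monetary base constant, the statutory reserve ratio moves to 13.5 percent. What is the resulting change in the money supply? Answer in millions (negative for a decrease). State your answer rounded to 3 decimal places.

22.172 million

Initially m₁ = 1 / (0.26) ≈ 3.84615, so M₁ = 3.84615 × 6.226 ≈ 23.9461 million.
After the change m₂ = 1 / (0.135) ≈ 7.40741, so M₂ = 7.40741 × 6.226 ≈ 46.1185 million.
ΔM = M₂ − M₁ = 46.1185 − 23.9461 = 22.1724 million.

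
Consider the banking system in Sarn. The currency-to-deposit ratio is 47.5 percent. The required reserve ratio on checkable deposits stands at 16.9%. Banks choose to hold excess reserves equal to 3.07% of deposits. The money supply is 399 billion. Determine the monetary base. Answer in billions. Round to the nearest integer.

The money multiplier is m = (1 + c) / (rr + e + c) = (1 + 0.475) / (0.169 + 0.0307 + 0.475) ≈ 2.1862.
MB = M / m = 399 / 2.1862 ≈ 182.5085 billion.

183 billion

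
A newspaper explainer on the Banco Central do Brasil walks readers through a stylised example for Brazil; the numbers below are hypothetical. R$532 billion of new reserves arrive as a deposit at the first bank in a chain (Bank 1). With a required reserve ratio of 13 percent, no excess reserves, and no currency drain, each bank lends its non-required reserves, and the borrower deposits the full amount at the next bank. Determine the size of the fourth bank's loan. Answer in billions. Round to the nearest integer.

Each bank lends a fraction (1 − rr) = 0.8700 of the deposit it receives, so Bank 4 receives 532·0.8700^3 and lends 532·0.8700^4 ≈ 304.7815 billion.

R$305 billion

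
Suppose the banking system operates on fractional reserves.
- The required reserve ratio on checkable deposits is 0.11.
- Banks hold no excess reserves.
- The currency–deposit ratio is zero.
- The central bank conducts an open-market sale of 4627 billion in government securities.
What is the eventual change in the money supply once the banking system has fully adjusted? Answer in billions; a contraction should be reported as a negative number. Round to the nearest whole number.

-42064 billion

The simple money multiplier is m = 1/rr = 1/0.11 ≈ 9.09091.
An open-market sale reduces the monetary base by 4627 billion, so ΔM = m × ΔMB = 9.09091 × (−4627) ≈ -42063.6406 billion.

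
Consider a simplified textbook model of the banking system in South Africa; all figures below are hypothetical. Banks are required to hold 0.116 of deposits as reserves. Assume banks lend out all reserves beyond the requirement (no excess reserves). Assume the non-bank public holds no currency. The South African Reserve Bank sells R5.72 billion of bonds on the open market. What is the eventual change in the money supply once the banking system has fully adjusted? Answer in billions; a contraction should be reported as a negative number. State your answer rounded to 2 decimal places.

The simple money multiplier is m = 1/rr = 1/0.116 ≈ 8.6207.
An open-market sale reduces the monetary base by 5.72 billion, so ΔM = m × ΔMB = 8.6207 × (−5.72) ≈ -49.3104 billion.

-49.31 billion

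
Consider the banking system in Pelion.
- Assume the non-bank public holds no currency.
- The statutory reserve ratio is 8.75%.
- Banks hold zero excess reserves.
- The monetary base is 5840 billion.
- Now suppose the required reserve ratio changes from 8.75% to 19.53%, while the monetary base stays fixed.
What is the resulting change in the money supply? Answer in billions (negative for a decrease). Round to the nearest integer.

-36840 billion

Initially m₁ = 1 / (0.0875) ≈ 11.42857, so M₁ = 11.42857 × 5840 = 66742.8488 billion.
After the change m₂ = 1 / (0.1953) ≈ 5.12033, so M₂ = 5.12033 × 5840 = 29902.7272 billion.
ΔM = M₂ − M₁ = 29902.7272 − 66742.8488 = -36840.1216 billion.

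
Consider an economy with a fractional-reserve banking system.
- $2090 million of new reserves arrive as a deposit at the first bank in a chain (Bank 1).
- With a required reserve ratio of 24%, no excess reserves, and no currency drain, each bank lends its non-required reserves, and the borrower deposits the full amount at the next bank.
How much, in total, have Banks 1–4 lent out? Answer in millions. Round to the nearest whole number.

Bank i lends (1 − rr)^i of the original deposit: Bank 1 lends 2090·0.7600 = 1588.4000, Bank 2 lends 2090·0.7600² = 1207.1840, and so on.
Summing a geometric series: total = 2090·[0.7600·(1 − 0.7600^4) / (1 − 0.7600)] ≈ 4410.3133 million.

$4410 million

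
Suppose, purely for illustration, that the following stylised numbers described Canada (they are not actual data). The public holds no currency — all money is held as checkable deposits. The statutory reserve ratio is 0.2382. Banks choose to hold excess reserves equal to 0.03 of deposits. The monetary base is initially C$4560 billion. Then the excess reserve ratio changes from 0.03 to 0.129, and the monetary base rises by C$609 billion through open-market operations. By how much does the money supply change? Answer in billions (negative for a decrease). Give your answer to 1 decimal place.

Before: m₁ = 1 / (0.2382 + 0.03) ≈ 3.728561, MB₁ = 4560, so M₁ = 3.728561 × 4560 ≈ 17002.2382 billion.
After: m₂ = 1 / (0.2382 + 0.129) ≈ 2.723312, MB₂ = 4560 + 609 = 5169, so M₂ = 2.723312 × 5169 ≈ 14076.7997 billion.
ΔM = M₂ − M₁ = 14076.7997 − 17002.2382 = -2925.4385 billion.

-2925.4 billion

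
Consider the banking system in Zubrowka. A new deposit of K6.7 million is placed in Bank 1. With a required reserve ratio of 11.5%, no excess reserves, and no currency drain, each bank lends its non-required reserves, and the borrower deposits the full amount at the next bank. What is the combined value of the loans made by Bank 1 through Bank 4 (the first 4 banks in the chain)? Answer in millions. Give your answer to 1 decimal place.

Bank i lends (1 − rr)^i of the original deposit: Bank 1 lends 6.7·0.8850 = 5.9295, Bank 2 lends 6.7·0.8850² ≈ 5.2476, and so on.
Summing a geometric series: total = 6.7·[0.8850·(1 − 0.8850^4) / (1 − 0.8850)] ≈ 19.9313 million.

K19.9 million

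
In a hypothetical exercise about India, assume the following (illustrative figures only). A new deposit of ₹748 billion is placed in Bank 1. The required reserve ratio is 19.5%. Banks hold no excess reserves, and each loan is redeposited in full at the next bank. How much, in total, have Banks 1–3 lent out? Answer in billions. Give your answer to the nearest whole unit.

Bank i lends (1 − rr)^i of the original deposit: Bank 1 lends 748·0.8050 = 602.1400, Bank 2 lends 748·0.8050² = 484.7227, and so on.
Summing a geometric series: total = 748·[0.8050·(1 − 0.8050^3) / (1 − 0.8050)] ≈ 1477.0645 billion.

₹1477 billion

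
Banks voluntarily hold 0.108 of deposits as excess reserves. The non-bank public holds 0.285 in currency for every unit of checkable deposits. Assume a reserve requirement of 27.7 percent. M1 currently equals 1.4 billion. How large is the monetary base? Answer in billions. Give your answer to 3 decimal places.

The money multiplier is m = (1 + c) / (rr + e + c) = (1 + 0.285) / (0.277 + 0.108 + 0.285) ≈ 1.91791.
MB = M / m = 1.4 / 1.91791 ≈ 0.73 billion.

0.730 billion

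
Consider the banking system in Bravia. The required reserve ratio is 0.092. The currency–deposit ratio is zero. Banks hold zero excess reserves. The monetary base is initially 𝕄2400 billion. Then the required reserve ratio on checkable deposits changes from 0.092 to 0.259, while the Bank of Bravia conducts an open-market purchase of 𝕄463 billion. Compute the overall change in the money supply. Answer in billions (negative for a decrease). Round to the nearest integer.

-15033 billion

Before: m₁ = 1 / (0.092) ≈ 10.86957, MB₁ = 2400, so M₁ = 10.86957 × 2400 = 26086.968 billion.
After: m₂ = 1 / (0.259) ≈ 3.86100, MB₂ = 2400 + 463 = 2863, so M₂ = 3.86100 × 2863 = 11054.043 billion.
ΔM = M₂ − M₁ = 11054.043 − 26086.968 = -15032.925 billion.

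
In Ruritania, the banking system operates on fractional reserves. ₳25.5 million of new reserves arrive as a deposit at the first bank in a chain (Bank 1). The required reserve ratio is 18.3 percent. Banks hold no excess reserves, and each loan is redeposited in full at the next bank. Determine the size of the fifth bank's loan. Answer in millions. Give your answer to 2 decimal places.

₳9.28 million

Each bank lends a fraction (1 − rr) = 0.8170 of the deposit it receives, so Bank 5 receives 25.5·0.8170^4 and lends 25.5·0.8170^5 ≈ 9.2822 million.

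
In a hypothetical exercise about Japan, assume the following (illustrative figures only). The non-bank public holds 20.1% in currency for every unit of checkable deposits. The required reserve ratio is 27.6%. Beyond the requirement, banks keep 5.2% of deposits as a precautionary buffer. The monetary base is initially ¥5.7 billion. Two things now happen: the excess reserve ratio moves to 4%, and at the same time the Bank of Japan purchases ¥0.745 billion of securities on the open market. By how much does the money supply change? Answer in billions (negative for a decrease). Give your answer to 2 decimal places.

Before: m₁ = (1 + 0.201) / (0.276 + 0.052 + 0.201) ≈ 2.2703, MB₁ = 5.7, so M₁ = 2.2703 × 5.7 ≈ 12.9407 billion.
After: m₂ = (1 + 0.201) / (0.276 + 0.04 + 0.201) ≈ 2.3230, MB₂ = 5.7 + 0.745 = 6.445, so M₂ = 2.3230 × 6.445 ≈ 14.9717 billion.
ΔM = M₂ − M₁ = 14.9717 − 12.9407 = 2.031 billion.

¥2.03 billion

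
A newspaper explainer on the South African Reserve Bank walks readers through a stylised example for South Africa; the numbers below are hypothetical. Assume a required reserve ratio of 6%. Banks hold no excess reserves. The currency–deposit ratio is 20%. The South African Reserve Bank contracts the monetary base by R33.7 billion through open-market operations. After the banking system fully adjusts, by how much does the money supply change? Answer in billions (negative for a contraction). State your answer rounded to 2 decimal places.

The money multiplier is m = (1 + c) / (rr + c) = (1 + 0.2) / (0.06 + 0.2) ≈ 4.61538.
The sale removes 33.7 billion of base, so ΔM = m × ΔMB = 4.61538 × (−33.7) ≈ -155.5383 billion.

-155.54 billion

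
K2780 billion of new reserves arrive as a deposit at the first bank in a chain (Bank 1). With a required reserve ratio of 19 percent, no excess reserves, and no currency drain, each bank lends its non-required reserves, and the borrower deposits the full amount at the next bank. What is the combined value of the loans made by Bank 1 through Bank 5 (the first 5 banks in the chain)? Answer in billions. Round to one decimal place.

K7719.2 billion

Bank i lends (1 − rr)^i of the original deposit: Bank 1 lends 2780·0.8100 = 2251.8000, Bank 2 lends 2780·0.8100² = 1823.9580, and so on.
Summing a geometric series: total = 2780·[0.8100·(1 − 0.8100^5) / (1 − 0.8100)] ≈ 7719.1889 billion.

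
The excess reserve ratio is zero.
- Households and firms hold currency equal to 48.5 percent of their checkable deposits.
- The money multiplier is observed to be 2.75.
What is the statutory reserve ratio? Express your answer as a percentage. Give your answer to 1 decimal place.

Using m = 2.75. Since m = (1 + c)/(c + rr + e), the denominator satisfies c + rr + e = (1 + c)/m = (1 + 0.485) / 2.75 = 0.540000.
With c = 0.485 and e = 0, the statutory reserve ratio is 0.540000 − 0.485 − 0 = 0.055.

5.5%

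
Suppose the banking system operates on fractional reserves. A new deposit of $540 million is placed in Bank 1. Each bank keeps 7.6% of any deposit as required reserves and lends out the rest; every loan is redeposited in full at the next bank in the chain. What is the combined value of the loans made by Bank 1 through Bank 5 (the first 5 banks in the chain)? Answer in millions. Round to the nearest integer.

$2143 million

Bank i lends (1 − rr)^i of the original deposit: Bank 1 lends 540·0.9240 = 498.9600, Bank 2 lends 540·0.9240² ≈ 461.0390, and so on.
Summing a geometric series: total = 540·[0.9240·(1 − 0.9240^5) / (1 − 0.9240)] ≈ 2143.3318 million.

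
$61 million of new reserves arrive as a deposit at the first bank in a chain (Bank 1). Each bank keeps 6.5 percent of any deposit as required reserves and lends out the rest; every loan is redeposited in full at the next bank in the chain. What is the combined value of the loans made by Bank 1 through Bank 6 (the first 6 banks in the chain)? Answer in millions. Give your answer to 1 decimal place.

$291.2 million

Bank i lends (1 − rr)^i of the original deposit: Bank 1 lends 61·0.9350 = 57.0350, Bank 2 lends 61·0.9350² ≈ 53.3277, and so on.
Summing a geometric series: total = 61·[0.9350·(1 − 0.9350^6) / (1 − 0.9350)] ≈ 291.1914 million.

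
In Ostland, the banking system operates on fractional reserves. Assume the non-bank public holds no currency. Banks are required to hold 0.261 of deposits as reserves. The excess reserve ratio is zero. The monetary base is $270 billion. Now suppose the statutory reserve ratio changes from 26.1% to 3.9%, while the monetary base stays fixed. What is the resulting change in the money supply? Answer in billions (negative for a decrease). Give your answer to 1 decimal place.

$5888.6 billion

Initially m₁ = 1 / (0.261) ≈ 3.83142, so M₁ = 3.83142 × 270 = 1034.4834 billion.
After the change m₂ = 1 / (0.039) ≈ 25.64103, so M₂ = 25.64103 × 270 = 6923.0781 billion.
ΔM = M₂ − M₁ = 6923.0781 − 1034.4834 = 5888.5947 billion.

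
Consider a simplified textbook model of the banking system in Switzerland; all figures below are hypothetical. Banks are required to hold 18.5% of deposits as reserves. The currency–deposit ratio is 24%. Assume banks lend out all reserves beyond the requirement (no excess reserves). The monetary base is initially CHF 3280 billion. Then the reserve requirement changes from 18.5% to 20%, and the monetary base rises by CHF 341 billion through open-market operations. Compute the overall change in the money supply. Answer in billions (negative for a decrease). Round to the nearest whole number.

Before: m₁ = (1 + 0.24) / (0.185 + 0.24) ≈ 2.91765, MB₁ = 3280, so M₁ = 2.91765 × 3280 = 9569.892 billion.
After: m₂ = (1 + 0.24) / (0.2 + 0.24) ≈ 2.81818, MB₂ = 3280 + 341 = 3621, so M₂ = 2.81818 × 3621 ≈ 10204.6298 billion.
ΔM = M₂ − M₁ = 10204.6298 − 9569.892 = 634.7378 billion.

CHF 635 billion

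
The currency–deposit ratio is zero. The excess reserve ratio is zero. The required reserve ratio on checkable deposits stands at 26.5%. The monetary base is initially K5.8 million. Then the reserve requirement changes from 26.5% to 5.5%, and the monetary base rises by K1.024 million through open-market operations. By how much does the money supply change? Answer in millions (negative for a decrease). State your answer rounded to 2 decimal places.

K102.19 million

Before: m₁ = 1 / (0.265) ≈ 3.7736, MB₁ = 5.8, so M₁ = 3.7736 × 5.8 ≈ 21.8869 million.
After: m₂ = 1 / (0.055) ≈ 18.1818, MB₂ = 5.8 + 1.024 = 6.824, so M₂ = 18.1818 × 6.824 ≈ 124.0726 million.
ΔM = M₂ − M₁ = 124.0726 − 21.8869 = 102.1857 million.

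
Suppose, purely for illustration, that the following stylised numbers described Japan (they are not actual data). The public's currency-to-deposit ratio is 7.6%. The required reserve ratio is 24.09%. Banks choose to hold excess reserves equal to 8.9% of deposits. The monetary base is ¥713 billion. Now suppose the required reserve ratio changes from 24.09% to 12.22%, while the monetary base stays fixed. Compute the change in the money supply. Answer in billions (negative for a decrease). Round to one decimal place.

Initially m₁ = (1 + 0.076) / (0.2409 + 0.089 + 0.076) ≈ 2.65090, so M₁ = 2.65090 × 713 = 1890.0917 billion.
After the change m₂ = (1 + 0.076) / (0.1222 + 0.089 + 0.076) ≈ 3.74652, so M₂ = 3.74652 × 713 ≈ 2671.2688 billion.
ΔM = M₂ − M₁ = 2671.2688 − 1890.0917 = 781.1771 billion.

¥781.2 billion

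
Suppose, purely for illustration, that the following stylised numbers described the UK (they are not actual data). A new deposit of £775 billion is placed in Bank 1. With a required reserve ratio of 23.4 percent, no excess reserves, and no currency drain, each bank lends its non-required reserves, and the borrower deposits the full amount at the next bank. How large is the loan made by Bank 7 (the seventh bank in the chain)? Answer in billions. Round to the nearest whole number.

£120 billion

Each bank lends a fraction (1 − rr) = 0.7660 of the deposit it receives, so Bank 7 receives 775·0.7660^6 and lends 775·0.7660^7 ≈ 119.9232 billion.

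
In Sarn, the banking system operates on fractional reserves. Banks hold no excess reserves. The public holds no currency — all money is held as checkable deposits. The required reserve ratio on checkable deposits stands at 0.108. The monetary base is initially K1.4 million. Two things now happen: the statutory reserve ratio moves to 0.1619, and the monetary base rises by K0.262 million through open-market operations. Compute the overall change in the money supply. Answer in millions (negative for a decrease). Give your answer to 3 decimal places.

-2.697 million

Before: m₁ = 1 / (0.108) ≈ 9.25926, MB₁ = 1.4, so M₁ = 9.25926 × 1.4 ≈ 12.963 million.
After: m₂ = 1 / (0.1619) ≈ 6.17665, MB₂ = 1.4 + 0.262 = 1.662, so M₂ = 6.17665 × 1.662 ≈ 10.2656 million.
ΔM = M₂ − M₁ = 10.2656 − 12.963 = -2.6974 million.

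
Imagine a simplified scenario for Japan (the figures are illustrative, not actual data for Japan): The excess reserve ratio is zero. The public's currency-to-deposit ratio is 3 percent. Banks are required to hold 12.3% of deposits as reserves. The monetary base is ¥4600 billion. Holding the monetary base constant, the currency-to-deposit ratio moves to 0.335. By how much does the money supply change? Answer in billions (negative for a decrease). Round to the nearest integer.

-17559 billion

Initially m₁ = (1 + 0.03) / (0.123 + 0.03) ≈ 6.73203, so M₁ = 6.73203 × 4600 = 30967.338 billion.
After the change m₂ = (1 + 0.335) / (0.123 + 0.335) ≈ 2.91485, so M₂ = 2.91485 × 4600 = 13408.31 billion.
ΔM = M₂ − M₁ = 13408.31 − 30967.338 = -17559.028 billion.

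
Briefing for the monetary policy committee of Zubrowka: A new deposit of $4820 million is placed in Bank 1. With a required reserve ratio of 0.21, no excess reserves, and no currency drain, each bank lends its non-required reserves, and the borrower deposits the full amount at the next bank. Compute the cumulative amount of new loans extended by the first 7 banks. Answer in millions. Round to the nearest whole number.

Bank i lends (1 − rr)^i of the original deposit: Bank 1 lends 4820·0.7900 = 3807.8000, Bank 2 lends 4820·0.7900² = 3008.1620, and so on.
Summing a geometric series: total = 4820·[0.7900·(1 − 0.7900^7) / (1 − 0.7900)] ≈ 14650.2550 million.

$14650 million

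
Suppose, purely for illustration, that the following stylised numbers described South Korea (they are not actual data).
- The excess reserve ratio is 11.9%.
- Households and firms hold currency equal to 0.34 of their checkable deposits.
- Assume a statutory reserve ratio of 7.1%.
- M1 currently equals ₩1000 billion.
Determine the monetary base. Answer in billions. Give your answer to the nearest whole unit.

The money multiplier is m = (1 + c) / (rr + e + c) = (1 + 0.34) / (0.071 + 0.119 + 0.34) ≈ 2.5283.
MB = M / m = 1000 / 2.5283 ≈ 395.5227 billion.

₩396 billion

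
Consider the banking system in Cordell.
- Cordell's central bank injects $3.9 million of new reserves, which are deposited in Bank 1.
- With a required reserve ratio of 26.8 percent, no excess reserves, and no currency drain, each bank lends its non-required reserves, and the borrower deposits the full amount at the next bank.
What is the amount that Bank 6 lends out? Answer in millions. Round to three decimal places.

$0.600 million

Each bank lends a fraction (1 − rr) = 0.7320 of the deposit it receives, so Bank 6 receives 3.9·0.7320^5 and lends 3.9·0.7320^6 ≈ 0.6000 million.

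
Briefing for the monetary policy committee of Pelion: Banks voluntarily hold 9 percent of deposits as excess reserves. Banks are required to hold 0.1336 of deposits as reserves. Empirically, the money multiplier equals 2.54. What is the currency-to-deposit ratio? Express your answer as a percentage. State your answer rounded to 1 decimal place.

Using m = 2.54. From m = (1 + c)/(c + rr + e), rearranging gives 1 + c = m·(c + rr + e), so c·(1 − m) = m·(rr + e) − 1.
Hence c = [m·(rr + e) − 1]/(1 − m) = [2.54 × (0.1336 + 0.09) − 1] / (1 − 2.54) ≈ 0.280556.

28.1%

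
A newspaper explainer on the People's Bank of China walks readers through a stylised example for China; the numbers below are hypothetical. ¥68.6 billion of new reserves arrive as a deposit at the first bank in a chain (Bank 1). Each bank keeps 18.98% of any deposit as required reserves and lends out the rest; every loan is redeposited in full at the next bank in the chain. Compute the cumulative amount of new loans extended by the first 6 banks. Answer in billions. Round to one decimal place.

Bank i lends (1 − rr)^i of the original deposit: Bank 1 lends 68.6·0.8102 ≈ 55.5797, Bank 2 lends 68.6·0.8102² ≈ 45.0307, and so on.
Summing a geometric series: total = 68.6·[0.8102·(1 − 0.8102^6) / (1 − 0.8102)] ≈ 210.0058 billion.

¥210.0 billion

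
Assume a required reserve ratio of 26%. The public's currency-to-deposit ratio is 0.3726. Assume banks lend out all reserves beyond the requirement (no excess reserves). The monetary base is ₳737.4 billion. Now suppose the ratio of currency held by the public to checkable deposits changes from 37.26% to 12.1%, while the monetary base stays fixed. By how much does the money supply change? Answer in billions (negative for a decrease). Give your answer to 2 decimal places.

Initially m₁ = (1 + 0.3726) / (0.26 + 0.3726) ≈ 2.169776, so M₁ = 2.169776 × 737.4 ≈ 1599.9928 billion.
After the change m₂ = (1 + 0.121) / (0.26 + 0.121) ≈ 2.942257, so M₂ = 2.942257 × 737.4 ≈ 2169.6203 billion.
ΔM = M₂ − M₁ = 2169.6203 − 1599.9928 = 569.6275 billion.

₳569.63 billion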